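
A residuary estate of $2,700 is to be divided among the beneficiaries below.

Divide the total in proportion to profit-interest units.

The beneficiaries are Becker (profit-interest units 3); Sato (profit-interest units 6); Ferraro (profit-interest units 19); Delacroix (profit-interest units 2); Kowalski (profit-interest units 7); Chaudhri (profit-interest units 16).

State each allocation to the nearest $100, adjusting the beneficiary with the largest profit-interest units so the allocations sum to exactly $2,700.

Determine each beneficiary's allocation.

Profit-interest units total: 53.
Proportional shares: Becker 3/53 × $2,700 = 152.83; Sato 6/53 × $2,700 = 305.66; Ferraro 19/53 × $2,700 = 967.92; Delacroix 2/53 × $2,700 = 101.89; Kowalski 7/53 × $2,700 = 356.60; Chaudhri 16/53 × $2,700 = 815.09.
After rounding ($100): Becker $200; Sato $300; Ferraro $1,000; Delacroix $100; Kowalski $400; Chaudhri $800. Sum = $2,800.
Difference $2,700 − $2,800 = −$100 applied to largest profit-interest units (Ferraro): Ferraro becomes $900.

Becker: $200; Sato: $300; Ferraro: $900; Delacroix: $100; Kowalski: $400; Chaudhri: $800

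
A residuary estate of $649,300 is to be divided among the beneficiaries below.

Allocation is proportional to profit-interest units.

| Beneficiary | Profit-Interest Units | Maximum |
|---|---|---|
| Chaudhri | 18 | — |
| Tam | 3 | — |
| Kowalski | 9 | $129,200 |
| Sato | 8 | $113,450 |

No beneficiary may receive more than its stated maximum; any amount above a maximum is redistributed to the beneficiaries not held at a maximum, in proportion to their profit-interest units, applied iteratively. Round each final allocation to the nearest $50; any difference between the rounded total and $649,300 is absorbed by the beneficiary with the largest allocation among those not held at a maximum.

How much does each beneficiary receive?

Chaudhri: $348,550 | Tam: $58,100 | Kowalski: $129,200 | Sato: $113,450

Total profit-interest units = 38.
Unconstrained shares: Chaudhri 307,563.16; Tam 51,260.53; Kowalski 153,781.58; Sato 136,694.74.
Held at cap: Kowalski ($129,200), Sato ($113,450); residual $406,650 reallocated over remaining profit-interest units 21.
Remaining shares: Chaudhri 348,557.14 → $348,550; Tam 58,092.86 → $58,100.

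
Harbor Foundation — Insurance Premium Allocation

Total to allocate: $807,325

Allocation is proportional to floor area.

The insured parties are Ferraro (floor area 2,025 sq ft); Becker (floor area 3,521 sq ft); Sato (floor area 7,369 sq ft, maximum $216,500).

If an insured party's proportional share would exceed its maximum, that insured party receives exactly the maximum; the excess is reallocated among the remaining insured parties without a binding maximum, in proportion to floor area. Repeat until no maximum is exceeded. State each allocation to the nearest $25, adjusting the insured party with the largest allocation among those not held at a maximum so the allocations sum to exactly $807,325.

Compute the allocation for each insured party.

Ferraro: $215,725 · Becker: $375,100 · Sato: $216,500

Combined floor area = 12,915.
Proportional shares (ignoring caps): Ferraro 126,584.06; Becker 220,099.99; Sato 460,640.95.
Capped: Sato ($216,500); residual $590,825 reallocated over remaining floor area 5,546.
Remaining shares: Ferraro 215,726.76 → $215,725; Becker 375,098.24 → $375,100.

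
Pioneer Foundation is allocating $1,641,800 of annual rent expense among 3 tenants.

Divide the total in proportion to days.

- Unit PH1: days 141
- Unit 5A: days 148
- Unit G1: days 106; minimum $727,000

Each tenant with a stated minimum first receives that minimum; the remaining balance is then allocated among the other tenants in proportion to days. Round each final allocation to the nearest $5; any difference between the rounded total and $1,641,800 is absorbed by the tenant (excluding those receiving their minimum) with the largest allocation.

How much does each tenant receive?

Unit PH1: $446,320 · Unit 5A: $468,480 · Unit G1: $727,000

Minimums first: Unit G1 $727,000. Residual $914,800.
Residual split over remaining days 289: Unit PH1 446,321.11 → $446,320; Unit 5A 468,478.89 → $468,480.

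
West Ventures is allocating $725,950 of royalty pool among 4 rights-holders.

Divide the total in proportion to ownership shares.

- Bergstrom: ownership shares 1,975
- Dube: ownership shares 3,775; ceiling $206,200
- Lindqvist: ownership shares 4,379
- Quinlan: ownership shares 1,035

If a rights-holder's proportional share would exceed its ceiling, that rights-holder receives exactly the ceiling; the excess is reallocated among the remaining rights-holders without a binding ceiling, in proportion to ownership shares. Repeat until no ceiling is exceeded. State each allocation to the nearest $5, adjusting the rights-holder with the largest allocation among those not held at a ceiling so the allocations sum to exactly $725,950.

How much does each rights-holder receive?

Bergstrom: $138,925 | Dube: $206,200 | Lindqvist: $308,020 | Quinlan: $72,805

Sum of ownership shares: 11,164.
Proportional shares (ignoring caps): Bergstrom 128,426.30; Dube 245,473.06; Lindqvist 284,748.75; Quinlan 67,301.89.
Held at cap: Dube ($206,200); remaining pool $519,750 reallocated over remaining ownership shares 7,389.
Redistributed shares: Bergstrom 138,923.57 → $138,925; Lindqvist 308,023.45 → $308,025; Quinlan 72,802.98 → $72,805.
Rounding difference −$5 applied to Lindqvist → $308,020.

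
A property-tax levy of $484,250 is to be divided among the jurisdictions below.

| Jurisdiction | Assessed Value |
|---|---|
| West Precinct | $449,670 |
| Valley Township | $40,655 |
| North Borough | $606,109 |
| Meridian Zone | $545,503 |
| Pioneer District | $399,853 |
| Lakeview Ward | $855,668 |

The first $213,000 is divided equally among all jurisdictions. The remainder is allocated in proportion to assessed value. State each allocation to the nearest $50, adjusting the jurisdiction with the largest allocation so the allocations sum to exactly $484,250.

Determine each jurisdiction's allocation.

West Precinct: $77,600 · Valley Township: $39,300 · North Borough: $92,250 · Meridian Zone: $86,550 · Pioneer District: $72,950 · Lakeview Ward: $115,600

$213,000 shared equally gives $35,500 per jurisdiction.
Remainder $271,250 by assessed value (total 2,897,458): West Precinct 42,096.55 → $42,100; Valley Township 3,805.98 → $3,800; North Borough 56,741.83 → $56,750; Meridian Zone 51,068.10 → $51,050; Pioneer District 37,432.86 → $37,450; Lakeview Ward 80,104.68 → $80,100.
Totals: West Precinct $35,500 + $42,100 = $77,600; Valley Township $35,500 + $3,800 = $39,300; North Borough $35,500 + $56,750 = $92,250; Meridian Zone $35,500 + $51,050 = $86,550; Pioneer District $35,500 + $37,450 = $72,950; Lakeview Ward $35,500 + $80,100 = $115,600.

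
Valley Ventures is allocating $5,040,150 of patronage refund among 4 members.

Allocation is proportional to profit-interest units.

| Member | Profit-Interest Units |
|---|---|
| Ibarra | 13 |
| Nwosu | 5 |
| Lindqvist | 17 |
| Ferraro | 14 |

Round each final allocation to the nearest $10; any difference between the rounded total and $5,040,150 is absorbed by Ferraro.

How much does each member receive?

Total profit-interest units = 49.
Proportional shares: Ibarra 13/49 × $5,040,150 = 1,337,182.65; Nwosu 5/49 × $5,040,150 = 514,301.02; Lindqvist 17/49 × $5,040,150 = 1,748,623.47; Ferraro 14/49 × $5,040,150 = 1,440,042.86.
At nearest $10: Ibarra $1,337,180; Nwosu $514,300; Lindqvist $1,748,620; Ferraro $1,440,040. Sum = $5,040,140.
Difference $5,040,150 − $5,040,140 = +$10 applied to Ferraro: Ferraro becomes $1,440,050.

Ibarra: $1,337,180 | Nwosu: $514,300 | Lindqvist: $1,748,620 | Ferraro: $1,440,050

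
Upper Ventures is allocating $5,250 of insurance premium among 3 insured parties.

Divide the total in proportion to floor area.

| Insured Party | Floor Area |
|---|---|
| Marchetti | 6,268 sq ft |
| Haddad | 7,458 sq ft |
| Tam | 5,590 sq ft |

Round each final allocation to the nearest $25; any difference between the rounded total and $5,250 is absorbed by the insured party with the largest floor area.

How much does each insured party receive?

Marchetti: $1,700 · Haddad: $2,025 · Tam: $1,525

Sum of floor area: 6,268 + 7,458 + 5,590 = 19,316.
Pro-rata amounts: Marchetti 1,703.61; Haddad 2,027.05; Tam 1,519.34.
Rounded to nearest $25: Marchetti $1,700; Haddad $2,025; Tam $1,525. Sum = $5,250.
Rounded total matches; no reconciliation needed.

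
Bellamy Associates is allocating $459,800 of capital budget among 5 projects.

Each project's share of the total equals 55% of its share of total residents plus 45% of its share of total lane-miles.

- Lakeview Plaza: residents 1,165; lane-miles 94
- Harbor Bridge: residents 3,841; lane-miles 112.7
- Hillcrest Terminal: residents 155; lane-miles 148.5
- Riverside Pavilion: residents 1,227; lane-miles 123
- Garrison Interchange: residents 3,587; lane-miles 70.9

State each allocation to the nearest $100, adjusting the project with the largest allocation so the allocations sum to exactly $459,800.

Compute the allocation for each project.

Lakeview Plaza: $65,000 | Harbor Bridge: $139,700 | Hillcrest Terminal: $59,900 | Riverside Pavilion: $77,500 | Garrison Interchange: $117,700

Totals — residents 9,975, lane-miles 549.1.
Blended shares (55% residents + 45% lane-miles): Lakeview Plaza 0.1413; Harbor Bridge 0.3041; Hillcrest Terminal 0.1302; Riverside Pavilion 0.1685; Garrison Interchange 0.2559.
Raw shares: Lakeview Plaza 64,956.29; Harbor Bridge 139,845.73; Hillcrest Terminal 59,886.89; Riverside Pavilion 77,455.81; Garrison Interchange 117,655.29.
At nearest $100: Lakeview Plaza $65,000; Harbor Bridge $139,800; Hillcrest Terminal $59,900; Riverside Pavilion $77,500; Garrison Interchange $117,700. Sum = $459,900.
Difference $459,800 − $459,900 = −$100 applied to largest allocation (Harbor Bridge): Harbor Bridge becomes $139,700.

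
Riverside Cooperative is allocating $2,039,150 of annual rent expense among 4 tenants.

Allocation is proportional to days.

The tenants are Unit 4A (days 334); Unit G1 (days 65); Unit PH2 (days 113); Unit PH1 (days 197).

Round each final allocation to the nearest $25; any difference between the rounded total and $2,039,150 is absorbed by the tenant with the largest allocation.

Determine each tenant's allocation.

Days total: 709.
Proportional shares: Unit 4A 334/709 × $2,039,150 = 960,615.09; Unit G1 65/709 × $2,039,150 = 186,946.05; Unit PH2 113/709 × $2,039,150 = 324,998.52; Unit PH1 197/709 × $2,039,150 = 566,590.34.
At nearest $25: Unit 4A $960,625; Unit G1 $186,950; Unit PH2 $325,000; Unit PH1 $566,600. Sum = $2,039,175.
Difference $2,039,150 − $2,039,175 = −$25 applied to largest allocation (Unit 4A): Unit 4A becomes $960,600.

Unit 4A: $960,600 · Unit G1: $186,950 · Unit PH2: $325,000 · Unit PH1: $566,600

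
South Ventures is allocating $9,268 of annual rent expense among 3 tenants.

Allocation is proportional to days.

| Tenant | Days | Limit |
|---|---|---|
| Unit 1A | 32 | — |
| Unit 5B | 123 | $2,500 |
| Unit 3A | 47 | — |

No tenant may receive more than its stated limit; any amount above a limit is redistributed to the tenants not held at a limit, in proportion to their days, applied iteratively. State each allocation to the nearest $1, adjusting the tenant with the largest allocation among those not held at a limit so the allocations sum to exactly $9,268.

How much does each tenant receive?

Unit 1A: $2,741 | Unit 5B: $2,500 | Unit 3A: $4,027

Days total: 202.
Proportional shares (ignoring caps): Unit 1A 1,468.20; Unit 5B 5,643.39; Unit 3A 2,156.42.
Held at cap: Unit 5B ($2,500); residual $6,768 reallocated over remaining days 79.
Redistributed shares: Unit 1A 2,741.47 → $2,741; Unit 3A 4,026.53 → $4,027.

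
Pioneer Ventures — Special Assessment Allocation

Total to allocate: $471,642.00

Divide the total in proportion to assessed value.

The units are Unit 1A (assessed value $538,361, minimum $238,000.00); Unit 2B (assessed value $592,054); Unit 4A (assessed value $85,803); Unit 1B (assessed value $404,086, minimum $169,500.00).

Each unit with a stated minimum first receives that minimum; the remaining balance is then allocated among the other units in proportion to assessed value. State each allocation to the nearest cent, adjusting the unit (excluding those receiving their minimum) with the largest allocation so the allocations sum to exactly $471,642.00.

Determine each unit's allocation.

Unit 1A: $238,000.00 | Unit 2B: $56,022.92 | Unit 4A: $8,119.08 | Unit 1B: $169,500.00

Guaranteed amounts: Unit 1A $238,000.00; Unit 1B $169,500.00. Remaining pool $64,142.00.
Remaining pool split over remaining assessed value 677,857: Unit 2B 56,022.9188 → $56,022.92; Unit 4A 8,119.0812 → $8,119.08.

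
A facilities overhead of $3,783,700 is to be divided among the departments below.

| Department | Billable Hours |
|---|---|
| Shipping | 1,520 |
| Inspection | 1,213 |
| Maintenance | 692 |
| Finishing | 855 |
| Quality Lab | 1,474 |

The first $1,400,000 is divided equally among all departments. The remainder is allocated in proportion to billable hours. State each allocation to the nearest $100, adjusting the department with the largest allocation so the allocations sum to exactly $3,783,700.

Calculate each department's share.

Shipping: $909,700 | Inspection: $782,500 | Maintenance: $566,700 | Finishing: $634,200 | Quality Lab: $890,600

First tranche $1,400,000 split equally: $280,000 each.
Remainder $2,383,700 by billable hours (total 5,754): Shipping 629,687.87 → $629,700; Inspection 502,507.49 → $502,500; Maintenance 286,673.69 → $286,700; Finishing 354,199.43 → $354,200; Quality Lab 610,631.53 → $610,600.
Totals: Shipping $280,000 + $629,700 = $909,700; Inspection $280,000 + $502,500 = $782,500; Maintenance $280,000 + $286,700 = $566,700; Finishing $280,000 + $354,200 = $634,200; Quality Lab $280,000 + $610,600 = $890,600.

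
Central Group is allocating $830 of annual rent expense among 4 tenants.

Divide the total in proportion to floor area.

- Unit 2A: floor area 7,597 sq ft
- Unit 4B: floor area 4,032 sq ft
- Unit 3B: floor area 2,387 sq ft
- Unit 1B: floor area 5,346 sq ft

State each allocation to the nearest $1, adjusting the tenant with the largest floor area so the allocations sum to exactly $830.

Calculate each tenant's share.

Sum of floor area: 7,597 + 4,032 + 2,387 + 5,346 = 19,362.
Raw shares: Unit 2A 325.66; Unit 4B 172.84; Unit 3B 102.32; Unit 1B 229.17.
Rounded to nearest $1: Unit 2A $326; Unit 4B $173; Unit 3B $102; Unit 1B $229. Sum = $830.
Rounded total matches; no reconciliation needed.

Unit 2A: $326 | Unit 4B: $173 | Unit 3B: $102 | Unit 1B: $229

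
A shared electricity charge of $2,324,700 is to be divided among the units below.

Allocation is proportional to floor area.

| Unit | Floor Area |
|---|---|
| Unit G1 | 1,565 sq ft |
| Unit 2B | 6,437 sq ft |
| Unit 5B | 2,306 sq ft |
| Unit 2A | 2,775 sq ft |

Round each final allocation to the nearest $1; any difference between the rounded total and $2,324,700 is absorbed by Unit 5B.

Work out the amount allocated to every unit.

Combined floor area = 13,083.
Raw shares: Unit G1 1,565/13,083 × $2,324,700 = 278,082.66; Unit 2B 6,437/13,083 × $2,324,700 = 1,143,781.54; Unit 5B 2,306/13,083 × $2,324,700 = 409,749.92; Unit 2A 2,775/13,083 × $2,324,700 = 493,085.87.
After rounding ($1): Unit G1 $278,083; Unit 2B $1,143,782; Unit 5B $409,750; Unit 2A $493,086. Sum = $2,324,701.
Difference $2,324,700 − $2,324,701 = −$1 applied to Unit 5B: Unit 5B becomes $409,749.

Unit G1: $278,083 · Unit 2B: $1,143,782 · Unit 5B: $409,749 · Unit 2A: $493,086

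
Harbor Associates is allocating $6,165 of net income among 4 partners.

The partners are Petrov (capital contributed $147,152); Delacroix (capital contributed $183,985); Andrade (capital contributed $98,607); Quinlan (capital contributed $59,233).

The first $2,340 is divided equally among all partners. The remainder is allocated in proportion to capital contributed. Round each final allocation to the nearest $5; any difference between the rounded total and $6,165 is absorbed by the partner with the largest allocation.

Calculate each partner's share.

Equal tier: $2,340 ÷ 4 = $585 apiece.
Remainder $3,825 by capital contributed (total 488,977): Petrov 1,151.09 → $1,150; Delacroix 1,439.21 → $1,440; Andrade 771.35 → $770; Quinlan 463.35 → $465.
Totals: Petrov $585 + $1,150 = $1,735; Delacroix $585 + $1,440 = $2,025; Andrade $585 + $770 = $1,355; Quinlan $585 + $465 = $1,050.

Petrov: $1,735 | Delacroix: $2,025 | Andrade: $1,355 | Quinlan: $1,050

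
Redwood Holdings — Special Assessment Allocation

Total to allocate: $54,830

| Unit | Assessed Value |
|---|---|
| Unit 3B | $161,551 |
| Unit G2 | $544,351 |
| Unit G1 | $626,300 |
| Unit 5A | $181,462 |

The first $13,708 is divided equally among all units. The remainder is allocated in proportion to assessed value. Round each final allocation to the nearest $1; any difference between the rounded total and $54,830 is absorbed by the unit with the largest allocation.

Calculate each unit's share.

First tranche $13,708 split equally: $3,427 each.
Remainder $41,122 by assessed value (total 1,513,664): Unit 3B 4,388.89 → $4,389; Unit G2 14,788.49 → $14,788; Unit G1 17,014.81 → $17,015; Unit 5A 4,929.81 → $4,930.
Totals: Unit 3B $3,427 + $4,389 = $7,816; Unit G2 $3,427 + $14,788 = $18,215; Unit G1 $3,427 + $17,015 = $20,442; Unit 5A $3,427 + $4,930 = $8,357.

Unit 3B: $7,816 | Unit G2: $18,215 | Unit G1: $20,442 | Unit 5A: $8,357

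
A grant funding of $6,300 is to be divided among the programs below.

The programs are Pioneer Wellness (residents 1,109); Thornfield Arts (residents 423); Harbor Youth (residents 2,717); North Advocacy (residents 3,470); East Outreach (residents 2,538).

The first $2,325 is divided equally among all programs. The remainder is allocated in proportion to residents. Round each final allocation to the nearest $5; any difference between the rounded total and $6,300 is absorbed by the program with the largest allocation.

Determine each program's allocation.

Pioneer Wellness: $895; Thornfield Arts: $630; Harbor Youth: $1,520; North Advocacy: $1,805; East Outreach: $1,450

First tranche $2,325 split equally: $465 each.
Remainder $3,975 by residents (total 10,257): Pioneer Wellness 429.78 → $430; Thornfield Arts 163.93 → $165; Harbor Youth 1,052.95 → $1,055; North Advocacy 1,344.76 → $1,345; East Outreach 983.58 → $985.
Rounding difference −$5 on remainder applied to North Advocacy.
Totals: Pioneer Wellness $465 + $430 = $895; Thornfield Arts $465 + $165 = $630; Harbor Youth $465 + $1,055 = $1,520; North Advocacy $465 + $1,340 = $1,805; East Outreach $465 + $985 = $1,450.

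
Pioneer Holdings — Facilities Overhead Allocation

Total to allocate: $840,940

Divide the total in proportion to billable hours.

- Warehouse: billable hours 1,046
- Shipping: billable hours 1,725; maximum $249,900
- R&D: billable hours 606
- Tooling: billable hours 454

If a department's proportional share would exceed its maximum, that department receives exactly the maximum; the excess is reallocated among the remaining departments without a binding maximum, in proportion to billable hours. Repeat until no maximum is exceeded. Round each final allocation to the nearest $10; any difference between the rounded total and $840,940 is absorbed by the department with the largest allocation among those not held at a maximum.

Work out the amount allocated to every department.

Combined billable hours = 3,831.
Unconstrained shares: Warehouse 229,606.69; Shipping 378,653.48; R&D 133,022.62; Tooling 99,657.21.
Cap binds for Shipping ($249,900); remaining pool $591,040 reallocated over remaining billable hours 2,106.
Redistributed shares: Warehouse 293,555.48 → $293,560; R&D 170,071.34 → $170,070; Tooling 127,413.18 → $127,410.

Warehouse: $293,560 · Shipping: $249,900 · R&D: $170,070 · Tooling: $127,410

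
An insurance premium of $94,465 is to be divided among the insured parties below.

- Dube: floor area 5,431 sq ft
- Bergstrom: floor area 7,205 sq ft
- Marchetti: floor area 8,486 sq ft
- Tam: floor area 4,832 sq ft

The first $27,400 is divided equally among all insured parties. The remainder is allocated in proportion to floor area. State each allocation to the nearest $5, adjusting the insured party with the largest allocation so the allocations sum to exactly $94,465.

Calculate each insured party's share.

Equal tier: $27,400 ÷ 4 = $6,850 apiece.
Remainder $67,065 by floor area (total 25,954): Dube 14,033.68 → $14,035; Bergstrom 18,617.68 → $18,620; Marchetti 21,927.78 → $21,930; Tam 12,485.86 → $12,485.
Rounding difference −$5 on remainder applied to Marchetti.
Totals: Dube $6,850 + $14,035 = $20,885; Bergstrom $6,850 + $18,620 = $25,470; Marchetti $6,850 + $21,925 = $28,775; Tam $6,850 + $12,485 = $19,335.

Dube: $20,885 · Bergstrom: $25,470 · Marchetti: $28,775 · Tam: $19,335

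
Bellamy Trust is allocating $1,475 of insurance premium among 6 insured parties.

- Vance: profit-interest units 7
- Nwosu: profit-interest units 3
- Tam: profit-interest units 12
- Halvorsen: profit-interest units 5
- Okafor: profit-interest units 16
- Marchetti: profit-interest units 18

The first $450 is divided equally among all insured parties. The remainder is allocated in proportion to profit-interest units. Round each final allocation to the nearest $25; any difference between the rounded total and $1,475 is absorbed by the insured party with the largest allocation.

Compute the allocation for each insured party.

Vance: $200 · Nwosu: $125 · Tam: $275 · Halvorsen: $150 · Okafor: $350 · Marchetti: $375

Equal tier: $450 ÷ 6 = $75 apiece.
Remainder $1,025 by profit-interest units (total 61): Vance 117.62 → $125; Nwosu 50.41 → $50; Tam 201.64 → $200; Halvorsen 84.02 → $75; Okafor 268.85 → $275; Marchetti 302.46 → $300.
Totals: Vance $75 + $125 = $200; Nwosu $75 + $50 = $125; Tam $75 + $200 = $275; Halvorsen $75 + $75 = $150; Okafor $75 + $275 = $350; Marchetti $75 + $300 = $375.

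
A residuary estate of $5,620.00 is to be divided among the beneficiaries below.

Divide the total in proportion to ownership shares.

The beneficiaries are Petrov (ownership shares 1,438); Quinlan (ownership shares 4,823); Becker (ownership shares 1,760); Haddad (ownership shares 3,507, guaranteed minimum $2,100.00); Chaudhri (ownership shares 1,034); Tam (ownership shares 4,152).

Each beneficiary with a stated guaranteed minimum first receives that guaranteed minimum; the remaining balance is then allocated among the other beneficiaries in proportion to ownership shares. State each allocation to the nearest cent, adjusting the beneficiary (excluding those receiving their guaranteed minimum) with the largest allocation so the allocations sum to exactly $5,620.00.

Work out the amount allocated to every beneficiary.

Guaranteed amounts: Haddad $2,100.00. Residual $3,520.00.
Residual split over remaining ownership shares 13,207: Petrov 383.2634 → $383.26; Quinlan 1,285.4517 → $1,285.45; Becker 469.0846 → $469.08; Chaudhri 275.5872 → $275.59; Tam 1,106.6132 → $1,106.61.
Rounding difference +$0.01 applied to Quinlan → $1,285.46.

Petrov: $383.26 | Quinlan: $1,285.46 | Becker: $469.08 | Haddad: $2,100.00 | Chaudhri: $275.59 | Tam: $1,106.61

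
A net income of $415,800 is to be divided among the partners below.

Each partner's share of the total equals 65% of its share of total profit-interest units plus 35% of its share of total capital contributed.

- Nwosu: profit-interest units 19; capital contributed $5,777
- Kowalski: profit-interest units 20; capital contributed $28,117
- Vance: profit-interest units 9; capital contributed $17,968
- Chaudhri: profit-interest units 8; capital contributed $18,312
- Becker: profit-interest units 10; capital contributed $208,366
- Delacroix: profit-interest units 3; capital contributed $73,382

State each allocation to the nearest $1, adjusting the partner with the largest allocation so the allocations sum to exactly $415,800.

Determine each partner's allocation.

Nwosu: $76,811; Kowalski: $89,966; Vance: $42,683; Chaudhri: $38,908; Becker: $125,336; Delacroix: $42,096

Profit-interest units total 69; capital contributed total 351,922.
Combined weights (65% profit-interest units + 35% capital contributed): Nwosu 0.1847; Kowalski 0.2164; Vance 0.1027; Chaudhri 0.0936; Becker 0.3014; Delacroix 0.1012.
Pro-rata amounts: Nwosu 76,811.13; Kowalski 89,966.33; Vance 42,682.90; Chaudhri 38,908.20; Becker 125,334.98; Delacroix 42,096.46.
At nearest $1: Nwosu $76,811; Kowalski $89,966; Vance $42,683; Chaudhri $38,908; Becker $125,335; Delacroix $42,096. Sum = $415,799.
Difference $415,800 − $415,799 = +$1 applied to largest allocation (Becker): Becker becomes $125,336.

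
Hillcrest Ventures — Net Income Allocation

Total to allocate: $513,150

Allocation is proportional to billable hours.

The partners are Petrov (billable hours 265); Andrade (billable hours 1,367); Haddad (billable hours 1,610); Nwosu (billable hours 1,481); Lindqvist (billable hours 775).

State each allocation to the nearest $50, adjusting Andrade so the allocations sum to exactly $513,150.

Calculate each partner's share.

Petrov: $24,750 | Andrade: $127,550 | Haddad: $150,250 | Nwosu: $138,250 | Lindqvist: $72,350

Billable hours total: 5,498.
Proportional shares: Petrov 265/5,498 × $513,150 = 24,733.49; Andrade 1,367/5,498 × $513,150 = 127,587.50; Haddad 1,610/5,498 × $513,150 = 150,267.64; Nwosu 1,481/5,498 × $513,150 = 138,227.56; Lindqvist 775/5,498 × $513,150 = 72,333.80.
Rounded to nearest $50: Petrov $24,750; Andrade $127,600; Haddad $150,250; Nwosu $138,250; Lindqvist $72,350. Sum = $513,200.
Difference $513,150 − $513,200 = −$50 applied to Andrade: Andrade becomes $127,550.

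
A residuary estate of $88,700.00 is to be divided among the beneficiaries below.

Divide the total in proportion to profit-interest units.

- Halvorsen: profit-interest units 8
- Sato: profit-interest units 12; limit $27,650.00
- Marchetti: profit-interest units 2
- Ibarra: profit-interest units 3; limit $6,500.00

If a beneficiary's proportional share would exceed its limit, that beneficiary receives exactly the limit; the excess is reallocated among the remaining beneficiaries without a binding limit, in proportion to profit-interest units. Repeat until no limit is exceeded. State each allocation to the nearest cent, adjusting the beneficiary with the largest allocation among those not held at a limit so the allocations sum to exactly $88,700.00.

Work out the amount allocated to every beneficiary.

Sum of profit-interest units: 25.
Proportional shares (ignoring caps): Halvorsen 28,384.0000; Sato 42,576.0000; Marchetti 7,096.0000; Ibarra 10,644.0000.
Cap binds for Sato ($27,650.00), Ibarra ($6,500.00); balance $54,550.00 reallocated over remaining profit-interest units 10.
Redistributed shares: Halvorsen 43,640.0000 → $43,640.00; Marchetti 10,910.0000 → $10,910.00.

Halvorsen: $43,640.00 | Sato: $27,650.00 | Marchetti: $10,910.00 | Ibarra: $6,500.00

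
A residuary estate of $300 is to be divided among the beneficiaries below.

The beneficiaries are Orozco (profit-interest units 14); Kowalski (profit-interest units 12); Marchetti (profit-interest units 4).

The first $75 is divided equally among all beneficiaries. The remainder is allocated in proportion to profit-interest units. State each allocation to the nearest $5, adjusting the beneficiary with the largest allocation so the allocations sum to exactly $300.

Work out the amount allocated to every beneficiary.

Orozco: $130 · Kowalski: $115 · Marchetti: $55

$75 shared equally gives $25 per beneficiary.
Remainder $225 by profit-interest units (total 30): Orozco 105.00 → $105; Kowalski 90.00 → $90; Marchetti 30.00 → $30.
Totals: Orozco $25 + $105 = $130; Kowalski $25 + $90 = $115; Marchetti $25 + $30 = $55.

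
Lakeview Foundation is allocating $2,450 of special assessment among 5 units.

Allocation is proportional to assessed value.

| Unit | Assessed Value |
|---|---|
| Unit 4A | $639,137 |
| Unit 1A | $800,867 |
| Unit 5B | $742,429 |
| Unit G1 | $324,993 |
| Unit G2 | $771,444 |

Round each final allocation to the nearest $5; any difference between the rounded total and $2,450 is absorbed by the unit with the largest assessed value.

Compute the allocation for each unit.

Combined assessed value = 3,278,870.
Unrounded shares: Unit 4A 639,137/3,278,870 × $2,450 = 477.57; Unit 1A 800,867/3,278,870 × $2,450 = 598.41; Unit 5B 742,429/3,278,870 × $2,450 = 554.75; Unit G1 324,993/3,278,870 × $2,450 = 242.84; Unit G2 771,444/3,278,870 × $2,450 = 576.43.
At nearest $5: Unit 4A $480; Unit 1A $600; Unit 5B $555; Unit G1 $245; Unit G2 $575. Sum = $2,455.
Difference $2,450 − $2,455 = −$5 applied to largest assessed value (Unit 1A): Unit 1A becomes $595.

Unit 4A: $480; Unit 1A: $595; Unit 5B: $555; Unit G1: $245; Unit G2: $575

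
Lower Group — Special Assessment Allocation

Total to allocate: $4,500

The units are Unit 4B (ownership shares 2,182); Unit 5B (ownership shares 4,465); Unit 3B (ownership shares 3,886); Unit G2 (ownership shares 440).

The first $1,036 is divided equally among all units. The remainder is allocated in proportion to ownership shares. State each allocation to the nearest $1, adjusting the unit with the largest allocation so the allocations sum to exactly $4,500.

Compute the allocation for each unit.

First tranche $1,036 split equally: $259 each.
Remainder $3,464 by ownership shares (total 10,973): Unit 4B 688.82 → $689; Unit 5B 1,409.53 → $1,410; Unit 3B 1,226.75 → $1,227; Unit G2 138.90 → $139.
Rounding difference −$1 on remainder applied to Unit 5B.
Totals: Unit 4B $259 + $689 = $948; Unit 5B $259 + $1,409 = $1,668; Unit 3B $259 + $1,227 = $1,486; Unit G2 $259 + $139 = $398.

Unit 4B: $948 · Unit 5B: $1,668 · Unit 3B: $1,486 · Unit G2: $398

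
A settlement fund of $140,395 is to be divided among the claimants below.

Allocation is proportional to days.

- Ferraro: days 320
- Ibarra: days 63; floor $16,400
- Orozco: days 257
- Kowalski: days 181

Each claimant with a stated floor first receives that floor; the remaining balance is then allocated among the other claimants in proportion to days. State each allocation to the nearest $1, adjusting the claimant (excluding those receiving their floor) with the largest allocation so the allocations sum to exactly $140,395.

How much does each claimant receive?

Minimums first: Ibarra $16,400. Residual $123,995.
Residual split over remaining days 758: Ferraro 52,346.17 → $52,346; Orozco 42,040.52 → $42,041; Kowalski 29,608.30 → $29,608.

Ferraro: $52,346; Ibarra: $16,400; Orozco: $42,041; Kowalski: $29,608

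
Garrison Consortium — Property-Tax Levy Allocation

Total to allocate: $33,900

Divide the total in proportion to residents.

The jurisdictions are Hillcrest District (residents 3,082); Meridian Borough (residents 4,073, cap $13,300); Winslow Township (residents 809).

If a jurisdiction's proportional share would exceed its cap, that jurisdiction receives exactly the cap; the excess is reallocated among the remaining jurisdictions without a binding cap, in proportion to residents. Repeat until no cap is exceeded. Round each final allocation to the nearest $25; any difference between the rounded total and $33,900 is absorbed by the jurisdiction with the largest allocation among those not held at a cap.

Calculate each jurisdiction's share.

Hillcrest District: $16,325 · Meridian Borough: $13,300 · Winslow Township: $4,275

Residents total: 7,964.
Proportional shares (ignoring caps): Hillcrest District 13,119.01; Meridian Borough 17,337.36; Winslow Township 3,443.63.
Cap binds for Meridian Borough ($13,300); residual $20,600 reallocated over remaining residents 3,891.
Shares after redistribution: Hillcrest District 16,316.94 → $16,325; Winslow Township 4,283.06 → $4,275.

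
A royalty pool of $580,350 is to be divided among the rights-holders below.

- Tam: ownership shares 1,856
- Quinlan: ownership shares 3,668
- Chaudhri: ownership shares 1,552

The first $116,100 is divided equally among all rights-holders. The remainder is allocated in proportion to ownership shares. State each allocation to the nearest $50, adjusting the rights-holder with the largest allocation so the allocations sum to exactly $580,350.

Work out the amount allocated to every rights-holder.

Tam: $160,450; Quinlan: $279,350; Chaudhri: $140,550

$116,100 shared equally gives $38,700 per rights-holder.
Remainder $464,250 by ownership shares (total 7,076): Tam 121,770.49 → $121,750; Quinlan 240,654.18 → $240,650; Chaudhri 101,825.33 → $101,850.
Totals: Tam $38,700 + $121,750 = $160,450; Quinlan $38,700 + $240,650 = $279,350; Chaudhri $38,700 + $101,850 = $140,550.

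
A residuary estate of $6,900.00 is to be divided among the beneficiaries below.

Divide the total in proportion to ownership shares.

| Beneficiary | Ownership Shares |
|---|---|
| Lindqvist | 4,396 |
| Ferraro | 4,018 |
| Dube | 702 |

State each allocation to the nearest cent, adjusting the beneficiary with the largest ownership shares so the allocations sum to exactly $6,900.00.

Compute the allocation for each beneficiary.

Lindqvist: $3,327.38; Ferraro: $3,041.27; Dube: $531.35

Ownership shares total: 4,396 + 4,018 + 702 = 9,116.
Raw shares: Lindqvist 3,327.3804; Ferraro 3,041.2681; Dube 531.3515.
At nearest cent: Lindqvist $3,327.38; Ferraro $3,041.27; Dube $531.35. Sum = $6,900.00.
No rounding difference to absorb.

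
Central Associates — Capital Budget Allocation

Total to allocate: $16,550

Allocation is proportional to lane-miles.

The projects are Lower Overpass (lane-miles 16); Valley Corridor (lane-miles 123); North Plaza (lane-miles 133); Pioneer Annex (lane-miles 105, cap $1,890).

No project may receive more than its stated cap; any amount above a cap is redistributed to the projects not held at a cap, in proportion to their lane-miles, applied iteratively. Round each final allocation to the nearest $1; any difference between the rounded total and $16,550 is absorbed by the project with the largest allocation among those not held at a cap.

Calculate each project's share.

Total lane-miles = 377.
Unconstrained shares: Lower Overpass 702.39; Valley Corridor 5,399.60; North Plaza 5,838.59; Pioneer Annex 4,609.42.
Held at cap: Pioneer Annex ($1,890); balance $14,660 reallocated over remaining lane-miles 272.
Remaining shares: Lower Overpass 862.35 → $862; Valley Corridor 6,629.34 → $6,629; North Plaza 7,168.31 → $7,168.
Rounding difference +$1 applied to North Plaza → $7,169.

Lower Overpass: $862 · Valley Corridor: $6,629 · North Plaza: $7,169 · Pioneer Annex: $1,890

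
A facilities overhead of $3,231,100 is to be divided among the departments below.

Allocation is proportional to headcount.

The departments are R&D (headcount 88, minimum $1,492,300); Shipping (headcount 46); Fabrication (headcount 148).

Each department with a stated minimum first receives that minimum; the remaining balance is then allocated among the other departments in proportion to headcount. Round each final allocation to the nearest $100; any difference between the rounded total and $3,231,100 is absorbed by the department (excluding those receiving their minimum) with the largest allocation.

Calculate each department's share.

Fund the minimums — R&D $1,492,300. Residual $1,738,800.
Residual split over remaining headcount 194: Shipping 412,292.78 → $412,300; Fabrication 1,326,507.22 → $1,326,500.

R&D: $1,492,300 · Shipping: $412,300 · Fabrication: $1,326,500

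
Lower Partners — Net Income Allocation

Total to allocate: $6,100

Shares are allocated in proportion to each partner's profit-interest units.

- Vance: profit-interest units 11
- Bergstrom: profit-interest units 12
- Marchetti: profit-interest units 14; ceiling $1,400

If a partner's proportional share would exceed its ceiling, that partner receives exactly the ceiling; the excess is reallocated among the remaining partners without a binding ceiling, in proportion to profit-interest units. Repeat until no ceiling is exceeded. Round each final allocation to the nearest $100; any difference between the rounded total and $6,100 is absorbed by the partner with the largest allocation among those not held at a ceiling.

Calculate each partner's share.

Vance: $2,200 · Bergstrom: $2,500 · Marchetti: $1,400

Sum of profit-interest units: 37.
Pro-rata shares before constraints: Vance 1,813.51; Bergstrom 1,978.38; Marchetti 2,308.11.
Held at cap: Marchetti ($1,400); balance $4,700 reallocated over remaining profit-interest units 23.
Remaining shares: Vance 2,247.83 → $2,200; Bergstrom 2,452.17 → $2,500.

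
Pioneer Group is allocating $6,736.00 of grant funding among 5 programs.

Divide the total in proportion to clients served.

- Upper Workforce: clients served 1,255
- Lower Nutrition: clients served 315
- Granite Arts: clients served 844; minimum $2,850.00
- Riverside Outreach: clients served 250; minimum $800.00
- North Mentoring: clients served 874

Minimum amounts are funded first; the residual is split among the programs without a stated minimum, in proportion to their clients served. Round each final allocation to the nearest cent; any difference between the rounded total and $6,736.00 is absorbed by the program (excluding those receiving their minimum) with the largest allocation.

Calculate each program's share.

Fund the minimums — Granite Arts $2,850.00; Riverside Outreach $800.00. Remaining pool $3,086.00.
Remaining pool split over remaining clients served 2,444: Upper Workforce 1,584.6686 → $1,584.67; Lower Nutrition 397.7455 → $397.75; North Mentoring 1,103.5859 → $1,103.59.
Rounding difference −$0.01 applied to Upper Workforce → $1,584.66.

Upper Workforce: $1,584.66 | Lower Nutrition: $397.75 | Granite Arts: $2,850.00 | Riverside Outreach: $800.00 | North Mentoring: $1,103.59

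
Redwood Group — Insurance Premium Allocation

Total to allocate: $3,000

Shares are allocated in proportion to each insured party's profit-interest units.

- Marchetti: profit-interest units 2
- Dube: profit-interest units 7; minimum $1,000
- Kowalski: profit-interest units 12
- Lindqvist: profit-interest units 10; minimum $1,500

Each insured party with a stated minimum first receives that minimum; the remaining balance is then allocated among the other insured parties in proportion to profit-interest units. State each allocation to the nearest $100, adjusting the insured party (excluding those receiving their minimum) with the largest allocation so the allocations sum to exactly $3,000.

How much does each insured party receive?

Guaranteed amounts: Dube $1,000; Lindqvist $1,500. Residual $500.
Residual split over remaining profit-interest units 14: Marchetti 71.43 → $100; Kowalski 428.57 → $400.

Marchetti: $100 · Dube: $1,000 · Kowalski: $400 · Lindqvist: $1,500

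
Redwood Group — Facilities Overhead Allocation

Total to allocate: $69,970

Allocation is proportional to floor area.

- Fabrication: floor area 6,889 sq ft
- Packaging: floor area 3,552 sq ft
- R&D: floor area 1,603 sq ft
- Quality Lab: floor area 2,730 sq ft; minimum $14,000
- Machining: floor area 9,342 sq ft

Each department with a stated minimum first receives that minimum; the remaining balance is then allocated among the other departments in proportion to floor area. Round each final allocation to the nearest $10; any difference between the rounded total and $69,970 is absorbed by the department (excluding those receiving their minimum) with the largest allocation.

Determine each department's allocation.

Fund the minimums — Quality Lab $14,000. Residual $55,970.
Residual split over remaining floor area 21,386: Fabrication 18,029.43 → $18,030; Packaging 9,296.06 → $9,300; R&D 4,195.26 → $4,200; Machining 24,449.25 → $24,450.
Rounding difference −$10 applied to Machining → $24,440.

Fabrication: $18,030 | Packaging: $9,300 | R&D: $4,200 | Quality Lab: $14,000 | Machining: $24,440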